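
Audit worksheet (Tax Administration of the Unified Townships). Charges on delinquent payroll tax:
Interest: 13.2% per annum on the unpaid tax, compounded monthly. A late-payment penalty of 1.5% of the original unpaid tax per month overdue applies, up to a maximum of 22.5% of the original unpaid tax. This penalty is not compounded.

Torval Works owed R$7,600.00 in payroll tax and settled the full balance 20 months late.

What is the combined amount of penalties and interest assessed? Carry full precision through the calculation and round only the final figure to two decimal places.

Penalty (uncapped): 20 × 1.5% × R$7,600.00 = R$2,280.00; cap = 22.5% × R$7,600.00 = R$1,710.00 → penalty = R$1,710.00
Interest (13.2%/yr ÷ 12 = 1.1%/month): R$7,600.00 × ((1 + 0.011)^20 − 1) = R$1,858.8144…
Penalties + interest = R$1,710.0000 + R$1,858.8144… = R$3,568.81

R$3,568.81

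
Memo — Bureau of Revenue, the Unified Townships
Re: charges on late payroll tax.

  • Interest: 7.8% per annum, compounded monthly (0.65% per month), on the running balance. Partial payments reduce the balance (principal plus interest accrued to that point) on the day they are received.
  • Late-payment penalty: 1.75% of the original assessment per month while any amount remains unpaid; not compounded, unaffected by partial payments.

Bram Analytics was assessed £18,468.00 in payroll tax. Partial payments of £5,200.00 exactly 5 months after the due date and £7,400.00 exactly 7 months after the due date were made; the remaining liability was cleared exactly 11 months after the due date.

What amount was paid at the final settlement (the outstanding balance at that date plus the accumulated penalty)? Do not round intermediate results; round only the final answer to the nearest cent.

£10,386.91

Balance at month 5: £18,468.0000 × (1 + 0.0065)^5 = £19,076.0636…
After £5,200.00 payment: £19,076.0636… − £5,200.00 = £13,876.0636…
Balance at month 7: £13,876.0636… × (1 + 0.0065)^2 = £14,057.0387…
After £7,400.00 payment: £14,057.0387… − £7,400.00 = £6,657.0387…
Balance at month 11: £6,657.0387… × (1 + 0.0065)^4 = £6,831.8166…
Penalty: 11 × 1.75% × £18,468.00 = £3,555.09
Final settlement = outstanding balance + penalty = £6,831.8166… + £3,555.09 = £10,386.91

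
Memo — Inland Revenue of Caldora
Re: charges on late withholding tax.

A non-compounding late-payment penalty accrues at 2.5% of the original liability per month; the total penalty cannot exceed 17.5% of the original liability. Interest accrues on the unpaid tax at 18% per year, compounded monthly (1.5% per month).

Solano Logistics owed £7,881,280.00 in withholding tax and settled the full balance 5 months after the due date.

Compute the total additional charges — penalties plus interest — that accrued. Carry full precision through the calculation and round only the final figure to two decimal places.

Penalty: 5 × 2.5% × £7,881,280.00 = £985,160.00 (below the 17.5% cap of £1,379,224.00)
Interest: £7,881,280.00 × ((1 + 0.015)^5 − 1) = £7,881,280.00 × 0.0772840… = £609,096.8741…
Penalties + interest = £985,160.0000 + £609,096.8741… = £1,594,256.87

£1,594,256.87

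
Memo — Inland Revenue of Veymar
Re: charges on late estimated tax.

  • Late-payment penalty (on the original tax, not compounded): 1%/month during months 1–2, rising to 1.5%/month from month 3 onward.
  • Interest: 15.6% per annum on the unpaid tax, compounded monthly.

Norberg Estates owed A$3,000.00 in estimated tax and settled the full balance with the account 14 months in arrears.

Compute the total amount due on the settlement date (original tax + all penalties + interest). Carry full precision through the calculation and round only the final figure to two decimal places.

Penalty, months 1–2: 2 × 1% × A$3,000.00 = A$60.00
Penalty, months 3–14: 12 × 1.5% × A$3,000.00 = A$540.00
Interest (15.6%/yr ÷ 12 = 1.3%/month): A$3,000.00 × ((1 + 0.013)^14 − 1) = A$594.6242…
Total = A$3,000.00 + A$600.0000 + A$594.6242… = A$4,194.62

A$4,194.62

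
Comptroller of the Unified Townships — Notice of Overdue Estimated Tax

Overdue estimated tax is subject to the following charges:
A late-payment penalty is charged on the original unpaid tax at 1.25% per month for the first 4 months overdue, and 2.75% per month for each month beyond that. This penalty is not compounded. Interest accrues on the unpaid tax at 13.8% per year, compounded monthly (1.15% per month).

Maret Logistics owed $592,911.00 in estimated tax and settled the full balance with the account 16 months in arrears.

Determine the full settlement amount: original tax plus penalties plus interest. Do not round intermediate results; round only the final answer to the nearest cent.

Penalty, months 1–4: 4 × 1.25% × $592,911.00 = $29,645.55
Penalty, months 5–16: 12 × 2.75% × $592,911.00 = $195,660.63
Interest: $592,911.00 × ((1 + 0.0115)^16 − 1) = $592,911.00 × 0.2007544… = $119,029.5035…
Total = $592,911.00 + $225,306.1800 + $119,029.5035… = $937,246.68

$937,246.68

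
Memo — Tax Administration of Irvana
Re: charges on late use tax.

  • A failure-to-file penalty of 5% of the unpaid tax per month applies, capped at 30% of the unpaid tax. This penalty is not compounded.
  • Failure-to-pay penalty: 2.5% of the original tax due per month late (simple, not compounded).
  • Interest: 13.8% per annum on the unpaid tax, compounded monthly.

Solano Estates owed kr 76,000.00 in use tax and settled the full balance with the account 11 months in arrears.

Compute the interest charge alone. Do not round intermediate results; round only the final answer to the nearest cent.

Interest (13.8%/yr ÷ 12 = 1.15%/month): kr 76,000.00 × ((1 + 0.0115)^11 − 1) = kr 10,186.3226…

kr 10,186.32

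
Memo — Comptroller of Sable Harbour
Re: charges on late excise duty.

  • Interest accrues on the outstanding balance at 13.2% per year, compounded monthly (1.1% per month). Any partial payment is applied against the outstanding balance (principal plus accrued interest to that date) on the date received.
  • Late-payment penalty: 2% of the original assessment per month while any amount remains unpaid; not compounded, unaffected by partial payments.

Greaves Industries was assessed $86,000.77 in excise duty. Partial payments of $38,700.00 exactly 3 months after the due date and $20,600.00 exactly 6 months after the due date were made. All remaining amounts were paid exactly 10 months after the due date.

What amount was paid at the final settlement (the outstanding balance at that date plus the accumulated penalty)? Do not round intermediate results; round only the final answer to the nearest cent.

$49,841.76

Balance at month 3: $86,000.7700 × (1 + 0.011)^3 = $88,870.1282…
After $38,700.00 payment: $88,870.1282… − $38,700.00 = $50,170.1282…
Balance at month 6: $50,170.1282… × (1 + 0.011)^3 = $51,844.0209…
After $20,600.00 payment: $51,844.0209… − $20,600.00 = $31,244.0209…
Balance at month 10: $31,244.0209… × (1 + 0.011)^4 = $32,641.6078…
Penalty: 10 × 2% × $86,000.77 = $17,200.15…
Final settlement = outstanding balance + penalty = $32,641.6078… + $17,200.15… = $49,841.76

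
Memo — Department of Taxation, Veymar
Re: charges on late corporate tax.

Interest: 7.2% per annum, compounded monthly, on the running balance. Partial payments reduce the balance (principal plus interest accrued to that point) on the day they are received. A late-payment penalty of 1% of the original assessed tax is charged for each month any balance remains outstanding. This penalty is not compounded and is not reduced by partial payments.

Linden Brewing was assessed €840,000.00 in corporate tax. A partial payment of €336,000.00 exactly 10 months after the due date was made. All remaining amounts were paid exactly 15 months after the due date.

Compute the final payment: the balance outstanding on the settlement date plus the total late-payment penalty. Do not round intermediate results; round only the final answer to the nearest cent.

Monthly rate = 7.2% ÷ 12 = 0.6%
Balance at month 10: €840,000.0000 × (1 + 0.006)^10 = €891,782.8031…
After €336,000.00 payment: €891,782.8031… − €336,000.00 = €555,782.8031…
Balance at month 15: €555,782.8031… × (1 + 0.006)^5 = €572,657.5731…
Penalty: 15 × 1% × €840,000.00 = €126,000.00
Final settlement = outstanding balance + penalty = €572,657.5731… + €126,000.00 = €698,657.57

€698,657.57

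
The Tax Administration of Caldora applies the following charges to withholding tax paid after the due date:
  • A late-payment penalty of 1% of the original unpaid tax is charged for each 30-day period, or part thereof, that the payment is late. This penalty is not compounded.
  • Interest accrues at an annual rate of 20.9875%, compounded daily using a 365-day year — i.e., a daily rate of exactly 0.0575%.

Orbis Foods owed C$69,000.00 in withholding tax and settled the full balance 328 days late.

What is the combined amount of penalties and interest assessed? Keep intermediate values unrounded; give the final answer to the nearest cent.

Penalty periods: ⌈328/30⌉ = 11; penalty = 11 × 1% × C$69,000.00 = C$7,590.00
Interest: C$69,000.00 × ((1 + 0.000575)^328 − 1) = C$69,000.00 × 0.20749238… = C$14,316.9744…
Penalties + interest = C$7,590.0000 + C$14,316.9744… = C$21,906.97

C$21,906.97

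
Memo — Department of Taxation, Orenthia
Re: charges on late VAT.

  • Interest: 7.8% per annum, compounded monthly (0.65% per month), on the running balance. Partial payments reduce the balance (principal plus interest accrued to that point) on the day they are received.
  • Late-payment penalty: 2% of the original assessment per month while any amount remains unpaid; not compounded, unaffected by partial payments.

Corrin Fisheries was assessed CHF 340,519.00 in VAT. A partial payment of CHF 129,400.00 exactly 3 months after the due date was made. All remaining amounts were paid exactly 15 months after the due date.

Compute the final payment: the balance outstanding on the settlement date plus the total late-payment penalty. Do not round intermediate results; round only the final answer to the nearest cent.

Balance at month 3: CHF 340,519.0000 × (1 + 0.0065)^3 = CHF 347,202.3748…
After CHF 129,400.00 payment: CHF 347,202.3748… − CHF 129,400.00 = CHF 217,802.3748…
Balance at month 15: CHF 217,802.3748… × (1 + 0.0065)^12 = CHF 235,411.6555…
Penalty: 15 × 2% × CHF 340,519.00 = CHF 102,155.70
Final settlement = outstanding balance + penalty = CHF 235,411.6555… + CHF 102,155.70 = CHF 337,567.36

CHF 337,567.36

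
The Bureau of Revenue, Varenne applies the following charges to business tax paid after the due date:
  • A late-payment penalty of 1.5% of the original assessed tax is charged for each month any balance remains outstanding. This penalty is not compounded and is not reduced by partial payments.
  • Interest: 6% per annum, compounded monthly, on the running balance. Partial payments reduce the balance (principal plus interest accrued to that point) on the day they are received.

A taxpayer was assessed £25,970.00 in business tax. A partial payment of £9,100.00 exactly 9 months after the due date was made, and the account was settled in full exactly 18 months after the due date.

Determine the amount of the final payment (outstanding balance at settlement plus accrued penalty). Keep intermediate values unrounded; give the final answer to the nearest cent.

£25,903.45

Monthly rate = 6% ÷ 12 = 0.5%
Balance at month 9: £25,970.0000 × (1 + 0.005)^9 = £27,162.2977…
After £9,100.00 payment: £27,162.2977… − £9,100.00 = £18,062.2977…
Balance at month 18: £18,062.2977… × (1 + 0.005)^9 = £18,891.5483…
Penalty: 18 × 1.5% × £25,970.00 = £7,011.90
Final settlement = outstanding balance + penalty = £18,891.5483… + £7,011.90 = £25,903.45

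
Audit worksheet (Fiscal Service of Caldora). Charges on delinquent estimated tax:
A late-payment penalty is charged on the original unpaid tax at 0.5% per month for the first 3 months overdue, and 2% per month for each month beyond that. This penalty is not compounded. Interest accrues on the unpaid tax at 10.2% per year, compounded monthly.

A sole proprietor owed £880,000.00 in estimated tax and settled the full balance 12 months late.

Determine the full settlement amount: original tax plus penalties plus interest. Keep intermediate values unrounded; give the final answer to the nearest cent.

£1,145,677.48

Penalty, months 1–3: 3 × 0.5% × £880,000.00 = £13,200.00
Penalty, months 4–12: 9 × 2% × £880,000.00 = £158,400.00
Interest (10.2%/yr ÷ 12 = 0.85%/month): £880,000.00 × ((1 + 0.0085)^12 − 1) = £94,077.4797…
Total = £880,000.00 + £171,600.0000 + £94,077.4797… = £1,145,677.48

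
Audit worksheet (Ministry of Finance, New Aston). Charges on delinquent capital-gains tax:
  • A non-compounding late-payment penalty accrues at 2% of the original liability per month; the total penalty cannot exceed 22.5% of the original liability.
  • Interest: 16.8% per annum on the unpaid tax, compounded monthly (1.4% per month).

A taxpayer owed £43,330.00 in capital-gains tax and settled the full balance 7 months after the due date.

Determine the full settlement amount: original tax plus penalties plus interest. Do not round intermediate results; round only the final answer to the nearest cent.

£53,825.11

Penalty: 7 × 2% × £43,330.00 = £6,066.20 (below the 22.5% cap of £9,749.25)
Interest: £43,330.00 × ((1 + 0.014)^7 − 1) = £43,330.00 × 0.1022134… = £4,428.9064…
Total = £43,330.00 + £6,066.2000 + £4,428.9064… = £53,825.11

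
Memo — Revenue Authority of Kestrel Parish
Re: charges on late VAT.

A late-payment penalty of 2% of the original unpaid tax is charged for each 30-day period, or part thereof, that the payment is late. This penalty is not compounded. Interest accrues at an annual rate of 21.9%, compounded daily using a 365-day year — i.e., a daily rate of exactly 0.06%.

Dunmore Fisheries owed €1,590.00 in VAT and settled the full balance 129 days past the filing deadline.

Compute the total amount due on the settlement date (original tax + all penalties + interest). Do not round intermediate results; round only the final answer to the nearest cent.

Penalty periods: ⌈129/30⌉ = 5; penalty = 5 × 2% × €1,590.00 = €159.00
Interest: €1,590.00 × ((1 + 0.0006)^129 − 1) = €1,590.00 × 0.08044910… = €127.9141…
Total = €1,590.00 + €159.0000 + €127.9141… = €1,876.91

€1,876.91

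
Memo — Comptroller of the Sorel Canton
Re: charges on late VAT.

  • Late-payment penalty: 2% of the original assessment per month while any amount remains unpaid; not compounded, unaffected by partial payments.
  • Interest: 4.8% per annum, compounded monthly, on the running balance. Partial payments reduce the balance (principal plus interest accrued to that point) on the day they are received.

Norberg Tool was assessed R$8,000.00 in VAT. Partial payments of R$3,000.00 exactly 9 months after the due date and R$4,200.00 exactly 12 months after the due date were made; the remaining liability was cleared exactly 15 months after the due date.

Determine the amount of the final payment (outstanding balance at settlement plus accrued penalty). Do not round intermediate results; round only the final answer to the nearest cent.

Monthly rate = 4.8% ÷ 12 = 0.4%
Balance at month 9: R$8,000.0000 × (1 + 0.004)^9 = R$8,292.6513…
After R$3,000.00 payment: R$8,292.6513… − R$3,000.00 = R$5,292.6513…
Balance at month 12: R$5,292.6513… × (1 + 0.004)^3 = R$5,356.4175…
After R$4,200.00 payment: R$5,356.4175… − R$4,200.00 = R$1,156.4175…
Balance at month 15: R$1,156.4175… × (1 + 0.004)^3 = R$1,170.3501…
Penalty: 15 × 2% × R$8,000.00 = R$2,400.00
Final settlement = outstanding balance + penalty = R$1,170.3501… + R$2,400.00 = R$3,570.35

R$3,570.35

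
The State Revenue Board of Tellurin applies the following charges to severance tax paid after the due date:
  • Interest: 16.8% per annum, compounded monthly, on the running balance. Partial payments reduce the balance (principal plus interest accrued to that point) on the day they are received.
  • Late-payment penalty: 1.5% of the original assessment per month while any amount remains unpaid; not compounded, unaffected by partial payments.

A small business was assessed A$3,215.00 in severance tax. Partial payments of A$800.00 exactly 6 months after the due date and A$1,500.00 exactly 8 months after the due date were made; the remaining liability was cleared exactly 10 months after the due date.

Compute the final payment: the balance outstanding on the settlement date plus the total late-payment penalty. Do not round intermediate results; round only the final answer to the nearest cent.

A$1,788.75

Monthly rate = 16.8% ÷ 12 = 1.4%
Balance at month 6: A$3,215.0000 × (1 + 0.014)^6 = A$3,494.6904…
After A$800.00 payment: A$3,494.6904… − A$800.00 = A$2,694.6904…
Balance at month 8: A$2,694.6904… × (1 + 0.014)^2 = A$2,770.6699…
After A$1,500.00 payment: A$2,770.6699… − A$1,500.00 = A$1,270.6699…
Balance at month 10: A$1,270.6699… × (1 + 0.014)^2 = A$1,306.4977…
Penalty: 10 × 1.5% × A$3,215.00 = A$482.25
Final settlement = outstanding balance + penalty = A$1,306.4977… + A$482.25 = A$1,788.75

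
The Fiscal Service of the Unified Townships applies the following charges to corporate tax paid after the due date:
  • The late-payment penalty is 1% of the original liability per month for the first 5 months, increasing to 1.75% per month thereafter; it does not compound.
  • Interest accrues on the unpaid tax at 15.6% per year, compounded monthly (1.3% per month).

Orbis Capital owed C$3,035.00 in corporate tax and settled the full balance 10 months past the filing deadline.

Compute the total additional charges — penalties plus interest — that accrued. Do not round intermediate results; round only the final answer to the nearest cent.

C$835.76

Penalty, months 1–5: 5 × 1% × C$3,035.00 = C$151.75
Penalty, months 6–10: 5 × 1.75% × C$3,035.00 = C$265.56…
Interest: C$3,035.00 × ((1 + 0.013)^10 − 1) = C$3,035.00 × 0.1378747… = C$418.4498…
Penalties + interest = C$417.3125 + C$418.4498… = C$835.76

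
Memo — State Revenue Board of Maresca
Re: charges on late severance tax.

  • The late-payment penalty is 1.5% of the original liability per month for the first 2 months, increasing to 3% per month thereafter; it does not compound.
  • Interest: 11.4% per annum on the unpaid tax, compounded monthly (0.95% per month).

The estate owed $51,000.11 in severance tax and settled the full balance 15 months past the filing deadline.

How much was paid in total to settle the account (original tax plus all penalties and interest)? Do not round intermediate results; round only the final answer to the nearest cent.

Penalty, months 1–2: 2 × 1.5% × $51,000.11 = $1,530.00…
Penalty, months 3–15: 13 × 3% × $51,000.11 = $19,890.04…
Interest: $51,000.11 × ((1 + 0.0095)^15 − 1) = $51,000.11 × 0.1523777… = $7,771.2800…
Total = $51,000.11 + $21,420.0462 + $7,771.2800… = $80,191.44

$80,191.44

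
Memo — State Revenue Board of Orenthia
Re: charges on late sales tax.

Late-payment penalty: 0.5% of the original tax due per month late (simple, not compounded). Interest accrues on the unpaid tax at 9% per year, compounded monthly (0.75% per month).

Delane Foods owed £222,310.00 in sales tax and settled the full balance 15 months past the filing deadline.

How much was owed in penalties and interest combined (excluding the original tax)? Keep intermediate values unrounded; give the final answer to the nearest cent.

£43,039.79

Late-payment penalty: 15 × 0.5% × £222,310.00 = £16,673.25
Interest: £222,310.00 × ((1 + 0.0075)^15 − 1) = £222,310.00 × 0.1186026… = £26,366.5427…
Penalties + interest = £16,673.2500 + £26,366.5427… = £43,039.79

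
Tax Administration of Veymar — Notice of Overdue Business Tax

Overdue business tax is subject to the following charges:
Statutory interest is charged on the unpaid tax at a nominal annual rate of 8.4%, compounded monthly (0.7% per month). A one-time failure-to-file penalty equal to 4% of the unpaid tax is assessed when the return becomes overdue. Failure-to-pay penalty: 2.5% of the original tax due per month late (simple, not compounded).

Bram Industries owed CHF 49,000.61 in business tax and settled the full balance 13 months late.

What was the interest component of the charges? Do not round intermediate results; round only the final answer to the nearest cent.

CHF 4,651.23

Interest: CHF 49,000.61 × ((1 + 0.007)^13 − 1) = CHF 49,000.61 × 0.0949218… = CHF 4,651.2279…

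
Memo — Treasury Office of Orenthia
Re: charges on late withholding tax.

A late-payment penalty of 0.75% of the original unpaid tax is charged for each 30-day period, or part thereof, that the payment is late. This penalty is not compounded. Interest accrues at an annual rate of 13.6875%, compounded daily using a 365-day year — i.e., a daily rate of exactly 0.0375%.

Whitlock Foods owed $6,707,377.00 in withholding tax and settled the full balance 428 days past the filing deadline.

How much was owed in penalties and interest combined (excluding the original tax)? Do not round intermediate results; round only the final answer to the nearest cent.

$1,922,082.38

Penalty periods: ⌈428/30⌉ = 15; penalty = 15 × 0.75% × $6,707,377.00 = $754,579.91…
Interest: $6,707,377.00 × ((1 + 0.000375)^428 − 1) = $6,707,377.00 × 0.17406245… = $1,167,502.4703…
Penalties + interest = $754,579.9125 + $1,167,502.4703… = $1,922,082.38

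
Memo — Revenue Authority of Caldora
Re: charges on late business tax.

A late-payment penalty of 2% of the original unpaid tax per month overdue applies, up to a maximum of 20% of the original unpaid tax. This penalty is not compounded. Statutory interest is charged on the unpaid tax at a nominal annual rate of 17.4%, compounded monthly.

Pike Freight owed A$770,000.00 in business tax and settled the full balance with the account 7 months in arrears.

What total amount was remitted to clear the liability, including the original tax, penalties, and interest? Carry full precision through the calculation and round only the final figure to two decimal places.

A$959,438.10

Penalty: 7 × 2% × A$770,000.00 = A$107,800.00 (below the 20% cap of A$154,000.00)
Interest (17.4%/yr ÷ 12 = 1.45%/month): A$770,000.00 × ((1 + 0.0145)^7 − 1) = A$81,638.1047…
Total = A$770,000.00 + A$107,800.0000 + A$81,638.1047… = A$959,438.10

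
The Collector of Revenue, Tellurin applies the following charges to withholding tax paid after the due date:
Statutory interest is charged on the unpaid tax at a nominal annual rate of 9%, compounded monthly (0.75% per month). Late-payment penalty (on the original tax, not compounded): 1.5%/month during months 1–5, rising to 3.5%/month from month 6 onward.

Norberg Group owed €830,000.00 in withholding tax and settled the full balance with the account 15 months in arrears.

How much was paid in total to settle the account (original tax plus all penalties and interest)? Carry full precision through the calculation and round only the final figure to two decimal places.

Penalty, months 1–5: 5 × 1.5% × €830,000.00 = €62,250.00
Penalty, months 6–15: 10 × 3.5% × €830,000.00 = €290,500.00
Interest: €830,000.00 × ((1 + 0.0075)^15 − 1) = €830,000.00 × 0.1186026… = €98,440.1532…
Total = €830,000.00 + €352,750.0000 + €98,440.1532… = €1,281,190.15

€1,281,190.15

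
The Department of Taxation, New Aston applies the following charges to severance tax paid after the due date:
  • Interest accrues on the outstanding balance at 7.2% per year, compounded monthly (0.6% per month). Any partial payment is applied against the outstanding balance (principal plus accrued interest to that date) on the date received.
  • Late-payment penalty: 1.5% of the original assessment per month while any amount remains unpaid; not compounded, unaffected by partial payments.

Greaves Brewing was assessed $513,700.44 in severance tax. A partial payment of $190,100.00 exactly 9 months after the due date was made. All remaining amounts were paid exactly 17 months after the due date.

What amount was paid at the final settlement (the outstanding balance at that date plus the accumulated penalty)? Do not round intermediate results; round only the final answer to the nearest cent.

$500,264.90

Balance at month 9: $513,700.4400 × (1 + 0.006)^9 = $542,115.4245…
After $190,100.00 payment: $542,115.4245… − $190,100.00 = $352,015.4245…
Balance at month 17: $352,015.4245… × (1 + 0.006)^8 = $369,271.2865…
Penalty: 17 × 1.5% × $513,700.44 = $130,993.61…
Final settlement = outstanding balance + penalty = $369,271.2865… + $130,993.61… = $500,264.90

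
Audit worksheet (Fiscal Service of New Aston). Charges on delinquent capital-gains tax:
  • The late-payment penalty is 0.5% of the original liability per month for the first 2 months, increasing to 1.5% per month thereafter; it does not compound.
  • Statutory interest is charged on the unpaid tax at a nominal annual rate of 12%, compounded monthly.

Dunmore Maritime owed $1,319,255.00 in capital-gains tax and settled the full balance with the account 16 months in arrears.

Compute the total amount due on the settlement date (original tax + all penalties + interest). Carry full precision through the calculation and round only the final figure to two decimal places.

Penalty, months 1–2: 2 × 0.5% × $1,319,255.00 = $13,192.55
Penalty, months 3–16: 14 × 1.5% × $1,319,255.00 = $277,043.55
Interest (12%/yr ÷ 12 = 1%/month): $1,319,255.00 × ((1 + 0.01)^16 − 1) = $227,675.2402…
Total = $1,319,255.00 + $290,236.1000 + $227,675.2402… = $1,837,166.34

$1,837,166.34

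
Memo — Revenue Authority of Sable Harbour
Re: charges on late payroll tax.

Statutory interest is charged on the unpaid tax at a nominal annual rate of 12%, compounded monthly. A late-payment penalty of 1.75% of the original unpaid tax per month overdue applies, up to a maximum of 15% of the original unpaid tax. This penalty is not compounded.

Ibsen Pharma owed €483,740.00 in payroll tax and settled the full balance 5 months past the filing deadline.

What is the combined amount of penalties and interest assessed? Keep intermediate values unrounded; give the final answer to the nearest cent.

Penalty: 5 × 1.75% × €483,740.00 = €42,327.25 (below the 15% cap of €72,561.00)
Interest (12%/yr ÷ 12 = 1%/month): €483,740.00 × ((1 + 0.01)^5 − 1) = €24,675.6016…
Penalties + interest = €42,327.2500 + €24,675.6016… = €67,002.85

€67,002.85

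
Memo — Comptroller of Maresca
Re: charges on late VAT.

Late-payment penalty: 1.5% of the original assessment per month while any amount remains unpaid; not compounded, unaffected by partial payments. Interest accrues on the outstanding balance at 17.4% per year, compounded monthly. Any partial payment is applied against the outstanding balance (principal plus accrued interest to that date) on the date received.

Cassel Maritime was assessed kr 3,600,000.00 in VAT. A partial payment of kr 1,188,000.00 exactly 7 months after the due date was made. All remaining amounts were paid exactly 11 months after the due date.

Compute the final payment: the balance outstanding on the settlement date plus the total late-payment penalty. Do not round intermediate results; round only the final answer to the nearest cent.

kr 3,553,276.78

Monthly rate = 17.4% ÷ 12 = 1.45%
Balance at month 7: kr 3,600,000.0000 × (1 + 0.0145)^7 = kr 3,981,684.6453…
After kr 1,188,000.00 payment: kr 3,981,684.6453… − kr 1,188,000.00 = kr 2,793,684.6453…
Balance at month 11: kr 2,793,684.6453… × (1 + 0.0145)^4 = kr 2,959,276.7790…
Penalty: 11 × 1.5% × kr 3,600,000.00 = kr 594,000.00
Final settlement = outstanding balance + penalty = kr 2,959,276.7790… + kr 594,000.00 = kr 3,553,276.78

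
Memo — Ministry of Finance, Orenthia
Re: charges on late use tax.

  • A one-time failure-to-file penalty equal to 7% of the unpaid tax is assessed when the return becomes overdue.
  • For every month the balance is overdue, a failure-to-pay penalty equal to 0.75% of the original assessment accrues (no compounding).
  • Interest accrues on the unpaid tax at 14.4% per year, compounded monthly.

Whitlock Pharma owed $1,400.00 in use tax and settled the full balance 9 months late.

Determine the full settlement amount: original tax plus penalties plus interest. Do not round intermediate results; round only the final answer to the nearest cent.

Failure-to-file penalty: 7% × $1,400.00 = $98.00
Failure-to-pay penalty: 9 × 0.75% × $1,400.00 = $94.50
Interest (14.4%/yr ÷ 12 = 1.2%/month): $1,400.00 × ((1 + 0.012)^9 − 1) = $158.6645…
Total = $1,400.00 + $192.5000 + $158.6645… = $1,751.16

$1,751.16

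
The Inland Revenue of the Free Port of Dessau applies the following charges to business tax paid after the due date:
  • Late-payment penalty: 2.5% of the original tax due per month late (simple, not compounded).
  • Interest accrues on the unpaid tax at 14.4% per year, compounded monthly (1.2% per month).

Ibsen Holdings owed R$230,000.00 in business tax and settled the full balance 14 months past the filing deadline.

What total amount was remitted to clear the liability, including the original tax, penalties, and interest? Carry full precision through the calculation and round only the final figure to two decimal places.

R$352,303.48

Late-payment penalty: 14 × 2.5% × R$230,000.00 = R$80,500.00
Interest: R$230,000.00 × ((1 + 0.012)^14 − 1) = R$230,000.00 × 0.1817543… = R$41,803.4789…
Total = R$230,000.00 + R$80,500.0000 + R$41,803.4789… = R$352,303.48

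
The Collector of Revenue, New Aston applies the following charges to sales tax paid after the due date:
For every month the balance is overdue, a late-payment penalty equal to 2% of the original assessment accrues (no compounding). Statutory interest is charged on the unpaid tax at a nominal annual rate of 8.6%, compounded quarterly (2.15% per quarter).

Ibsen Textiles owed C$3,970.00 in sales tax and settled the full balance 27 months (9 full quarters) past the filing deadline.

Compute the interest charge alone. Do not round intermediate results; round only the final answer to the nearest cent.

Interest: C$3,970.00 × ((1 + 0.0215)^9 − 1) = C$3,970.00 × 0.2110033… = C$837.6832…

C$837.68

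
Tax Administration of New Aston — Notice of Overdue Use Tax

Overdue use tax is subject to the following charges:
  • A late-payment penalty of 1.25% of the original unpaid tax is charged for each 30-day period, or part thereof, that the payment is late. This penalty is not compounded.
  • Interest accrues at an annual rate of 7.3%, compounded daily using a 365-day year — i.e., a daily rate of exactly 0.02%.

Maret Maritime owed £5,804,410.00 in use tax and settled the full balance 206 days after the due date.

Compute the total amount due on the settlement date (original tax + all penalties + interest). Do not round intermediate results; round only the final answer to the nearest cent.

Penalty periods: ⌈206/30⌉ = 7; penalty = 7 × 1.25% × £5,804,410.00 = £507,885.88…
Interest: £5,804,410.00 × ((1 + 0.0002)^206 − 1) = £5,804,410.00 × 0.04205620… = £244,111.4516…
Total = £5,804,410.00 + £507,885.8750 + £244,111.4516… = £6,556,407.33

£6,556,407.33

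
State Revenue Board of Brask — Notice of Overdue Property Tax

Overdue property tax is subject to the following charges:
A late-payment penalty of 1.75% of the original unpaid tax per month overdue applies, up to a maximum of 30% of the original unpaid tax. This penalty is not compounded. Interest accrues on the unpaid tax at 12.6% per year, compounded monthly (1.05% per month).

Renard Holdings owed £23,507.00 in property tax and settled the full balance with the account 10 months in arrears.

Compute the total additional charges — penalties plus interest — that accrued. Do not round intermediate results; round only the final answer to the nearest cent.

£6,701.91

Penalty: 10 × 1.75% × £23,507.00 = £4,113.73… (below the 30% cap of £7,052.10)
Interest: £23,507.00 × ((1 + 0.0105)^10 − 1) = £23,507.00 × 0.1101028… = £2,588.1853…
Penalties + interest = £4,113.7250 + £2,588.1853… = £6,701.91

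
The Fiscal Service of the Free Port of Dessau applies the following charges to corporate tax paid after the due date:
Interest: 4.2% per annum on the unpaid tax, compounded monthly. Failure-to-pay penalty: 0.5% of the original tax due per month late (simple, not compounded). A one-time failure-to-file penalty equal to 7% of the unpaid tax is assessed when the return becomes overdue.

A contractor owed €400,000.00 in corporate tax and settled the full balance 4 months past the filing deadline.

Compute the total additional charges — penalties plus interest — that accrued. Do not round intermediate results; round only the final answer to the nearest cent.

€41,629.47

Failure-to-file penalty: 7% × €400,000.00 = €28,000.00
Failure-to-pay penalty: 4 × 0.5% × €400,000.00 = €8,000.00
Interest (4.2%/yr ÷ 12 = 0.35%/month): €400,000.00 × ((1 + 0.0035)^4 − 1) = €5,629.4687…
Penalties + interest = €36,000.0000 + €5,629.4687… = €41,629.47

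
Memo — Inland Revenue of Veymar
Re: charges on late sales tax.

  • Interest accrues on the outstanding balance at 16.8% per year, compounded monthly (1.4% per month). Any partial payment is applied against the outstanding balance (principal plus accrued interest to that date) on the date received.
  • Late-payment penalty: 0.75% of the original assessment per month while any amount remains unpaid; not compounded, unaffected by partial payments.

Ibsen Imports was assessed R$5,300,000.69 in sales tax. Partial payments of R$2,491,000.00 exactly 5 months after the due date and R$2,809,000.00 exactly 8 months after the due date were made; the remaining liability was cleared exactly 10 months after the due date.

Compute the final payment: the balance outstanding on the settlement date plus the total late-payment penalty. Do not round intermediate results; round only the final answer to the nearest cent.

R$929,511.76

Balance at month 5: R$5,300,000.6900 × (1 + 0.014)^5 = R$5,681,535.1925…
After R$2,491,000.00 payment: R$5,681,535.1925… − R$2,491,000.00 = R$3,190,535.1925…
Balance at month 8: R$3,190,535.1925… × (1 + 0.014)^3 = R$3,326,422.4602…
After R$2,809,000.00 payment: R$3,326,422.4602… − R$2,809,000.00 = R$517,422.4602…
Balance at month 10: R$517,422.4602… × (1 + 0.014)^2 = R$532,011.7038…
Penalty: 10 × 0.75% × R$5,300,000.69 = R$397,500.05…
Final settlement = outstanding balance + penalty = R$532,011.7038… + R$397,500.05… = R$929,511.76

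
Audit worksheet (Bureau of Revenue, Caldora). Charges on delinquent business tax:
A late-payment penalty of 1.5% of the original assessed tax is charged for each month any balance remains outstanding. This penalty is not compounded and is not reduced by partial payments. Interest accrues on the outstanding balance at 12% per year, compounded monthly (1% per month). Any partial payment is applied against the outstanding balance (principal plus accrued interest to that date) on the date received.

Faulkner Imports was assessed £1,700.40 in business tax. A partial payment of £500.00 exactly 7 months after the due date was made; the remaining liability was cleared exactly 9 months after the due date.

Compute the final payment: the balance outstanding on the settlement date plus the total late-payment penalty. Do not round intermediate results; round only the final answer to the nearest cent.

Balance at month 7: £1,700.4000 × (1 + 0.01)^7 = £1,823.0590…
After £500.00 payment: £1,823.0590… − £500.00 = £1,323.0590…
Balance at month 9: £1,323.0590… × (1 + 0.01)^2 = £1,349.6524…
Penalty: 9 × 1.5% × £1,700.40 = £229.55…
Final settlement = outstanding balance + penalty = £1,349.6524… + £229.55… = £1,579.21

£1,579.21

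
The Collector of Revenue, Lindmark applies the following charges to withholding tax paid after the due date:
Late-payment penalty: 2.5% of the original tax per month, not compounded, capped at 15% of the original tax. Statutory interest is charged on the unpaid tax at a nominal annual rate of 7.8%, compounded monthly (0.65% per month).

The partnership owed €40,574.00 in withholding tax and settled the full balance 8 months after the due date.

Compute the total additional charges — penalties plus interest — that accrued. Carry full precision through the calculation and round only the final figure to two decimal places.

€8,244.58

Penalty (uncapped): 8 × 2.5% × €40,574.00 = €8,114.80; cap = 15% × €40,574.00 = €6,086.10 → penalty = €6,086.10
Interest: €40,574.00 × ((1 + 0.0065)^8 − 1) = €40,574.00 × 0.0531985… = €2,158.4761…
Penalties + interest = €6,086.1000 + €2,158.4761… = €8,244.58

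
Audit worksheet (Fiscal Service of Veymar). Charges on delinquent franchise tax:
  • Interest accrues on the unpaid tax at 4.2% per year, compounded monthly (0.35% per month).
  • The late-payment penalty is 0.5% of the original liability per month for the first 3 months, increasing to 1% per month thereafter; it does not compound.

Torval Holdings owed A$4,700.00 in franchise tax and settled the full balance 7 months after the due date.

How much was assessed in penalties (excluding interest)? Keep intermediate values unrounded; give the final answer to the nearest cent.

Penalty, months 1–3: 3 × 0.5% × A$4,700.00 = A$70.50
Penalty, months 4–7: 4 × 1% × A$4,700.00 = A$188.00
Total penalty = A$70.50 + A$188.00 = A$258.50

A$258.50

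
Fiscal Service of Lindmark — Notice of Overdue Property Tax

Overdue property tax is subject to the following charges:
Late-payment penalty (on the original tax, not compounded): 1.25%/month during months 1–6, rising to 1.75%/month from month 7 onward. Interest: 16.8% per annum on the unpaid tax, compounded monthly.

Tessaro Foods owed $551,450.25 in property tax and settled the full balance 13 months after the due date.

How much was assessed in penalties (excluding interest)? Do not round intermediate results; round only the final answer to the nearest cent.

$108,911.42

Penalty, months 1–6: 6 × 1.25% × $551,450.25 = $41,358.77…
Penalty, months 7–13: 7 × 1.75% × $551,450.25 = $67,552.66…
Total penalty = $41,358.77… + $67,552.66… = $108,911.42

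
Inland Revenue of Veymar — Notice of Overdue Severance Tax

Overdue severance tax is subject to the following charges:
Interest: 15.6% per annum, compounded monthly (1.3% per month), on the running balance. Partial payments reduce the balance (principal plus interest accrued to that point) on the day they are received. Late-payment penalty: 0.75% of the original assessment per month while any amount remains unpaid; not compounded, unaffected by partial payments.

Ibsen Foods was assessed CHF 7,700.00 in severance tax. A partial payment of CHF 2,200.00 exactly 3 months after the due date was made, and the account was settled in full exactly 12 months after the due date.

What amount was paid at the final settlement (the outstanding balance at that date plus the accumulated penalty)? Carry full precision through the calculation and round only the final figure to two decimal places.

Balance at month 3: CHF 7,700.0000 × (1 + 0.013)^3 = CHF 8,004.2208…
After CHF 2,200.00 payment: CHF 8,004.2208… − CHF 2,200.00 = CHF 5,804.2208…
Balance at month 12: CHF 5,804.2208… × (1 + 0.013)^9 = CHF 6,519.7199…
Penalty: 12 × 0.75% × CHF 7,700.00 = CHF 693.00
Final settlement = outstanding balance + penalty = CHF 6,519.7199… + CHF 693.00 = CHF 7,212.72

CHF 7,212.72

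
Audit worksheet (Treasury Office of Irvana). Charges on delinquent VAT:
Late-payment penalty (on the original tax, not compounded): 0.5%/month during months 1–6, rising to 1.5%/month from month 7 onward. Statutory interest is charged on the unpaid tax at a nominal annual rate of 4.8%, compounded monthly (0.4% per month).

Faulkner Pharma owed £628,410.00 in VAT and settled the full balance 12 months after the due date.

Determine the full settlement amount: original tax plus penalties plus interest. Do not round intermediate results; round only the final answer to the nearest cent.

Penalty, months 1–6: 6 × 0.5% × £628,410.00 = £18,852.30
Penalty, months 7–12: 6 × 1.5% × £628,410.00 = £56,556.90
Interest: £628,410.00 × ((1 + 0.004)^12 − 1) = £628,410.00 × 0.0490702… = £30,836.2091…
Total = £628,410.00 + £75,409.2000 + £30,836.2091… = £734,655.41

£734,655.41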